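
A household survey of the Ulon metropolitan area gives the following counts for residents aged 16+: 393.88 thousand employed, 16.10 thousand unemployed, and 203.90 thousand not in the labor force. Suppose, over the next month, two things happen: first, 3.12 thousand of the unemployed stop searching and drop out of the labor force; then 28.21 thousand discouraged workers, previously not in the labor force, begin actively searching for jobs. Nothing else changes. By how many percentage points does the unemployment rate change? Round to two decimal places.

The unemployment rate changes by +5.54 percentage points.

Initially, labor force = 393.88 + 16.10 = 409.98 thousand, so u = 16.10/409.98 = 3.93%.
After the first change, unemployed and labor force both fall by 3.12 → E = 393.88, U = 12.98, labor force = 406.86 thousand.
After the second change, unemployed and labor force both rise by 28.21 → E = 393.88, U = 41.19, labor force = 435.07 thousand.
New unemployment rate = 41.19 / 435.07 = 9.47%.
Change = 9.47% − 3.93% = +5.54 percentage points.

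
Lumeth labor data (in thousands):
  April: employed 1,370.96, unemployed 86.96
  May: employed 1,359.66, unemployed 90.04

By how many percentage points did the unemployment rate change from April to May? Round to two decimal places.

The unemployment rate changed by +0.25 percentage points.

April: labor force = 1,370.96 + 86.96 = 1,457.92; u = 86.96/1,457.92 = 5.96%.
May: labor force = 1,359.66 + 90.04 = 1,449.70; u = 90.04/1,449.70 = 6.21%.
Change = 6.21% − 5.96% = +0.25 pp.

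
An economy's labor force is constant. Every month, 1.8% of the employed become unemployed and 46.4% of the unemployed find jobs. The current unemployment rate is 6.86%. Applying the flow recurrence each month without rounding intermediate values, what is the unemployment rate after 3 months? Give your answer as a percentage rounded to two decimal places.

With a fixed labor force, u_{t+1} = u_t + s·(1−u_t) − f·u_t = u_t·(1−s−f) + s.
Here 1−s−f = 0.518 and s = 0.018.
u_1 = 0.068600 × 0.518 + 0.018 = 0.053535.
u_2 = 0.053535 × 0.518 + 0.018 = 0.045731.
u_3 = 0.045731 × 0.518 + 0.018 = 0.041689.

Unemployment rate after three months ≈ 4.17%.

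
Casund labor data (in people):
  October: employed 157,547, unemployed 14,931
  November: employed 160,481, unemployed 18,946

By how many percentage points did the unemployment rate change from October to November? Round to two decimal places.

The unemployment rate changed by +1.90 percentage points.

October: labor force = 157,547 + 14,931 = 172,478; u = 14,931/172,478 = 8.66%.
November: labor force = 160,481 + 18,946 = 179,427; u = 18,946/179,427 = 10.56%.
Change = 10.56% − 8.66% = +1.90 pp.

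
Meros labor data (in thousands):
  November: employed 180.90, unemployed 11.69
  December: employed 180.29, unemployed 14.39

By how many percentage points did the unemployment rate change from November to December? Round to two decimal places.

The unemployment rate changed by +1.32 percentage points.

November: labor force = 180.90 + 11.69 = 192.59; u = 11.69/192.59 = 6.07%.
December: labor force = 180.29 + 14.39 = 194.68; u = 14.39/194.68 = 7.39%.
Change = 7.39% − 6.07% = +1.32 pp.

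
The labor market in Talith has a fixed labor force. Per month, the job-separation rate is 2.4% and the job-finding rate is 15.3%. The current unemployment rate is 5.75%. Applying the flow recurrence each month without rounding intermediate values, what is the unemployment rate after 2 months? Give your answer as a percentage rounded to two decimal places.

With a fixed labor force, u_{t+1} = u_t + s·(1−u_t) − f·u_t = u_t·(1−s−f) + s.
Here 1−s−f = 0.823 and s = 0.024.
u_1 = 0.057500 × 0.823 + 0.024 = 0.071322.
u_2 = 0.071322 × 0.823 + 0.024 = 0.082698.

Unemployment rate after two months ≈ 8.27%.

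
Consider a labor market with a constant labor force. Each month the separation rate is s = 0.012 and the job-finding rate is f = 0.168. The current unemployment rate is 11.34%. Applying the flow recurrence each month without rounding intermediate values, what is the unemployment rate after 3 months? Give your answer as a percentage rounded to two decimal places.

Unemployment rate after three months ≈ 9.24%.

With a fixed labor force, u_{t+1} = u_t + s·(1−u_t) − f·u_t = u_t·(1−s−f) + s.
Here 1−s−f = 0.820 and s = 0.012.
u_1 = 0.113400 × 0.820 + 0.012 = 0.104988.
u_2 = 0.104988 × 0.820 + 0.012 = 0.098090.
u_3 = 0.098090 × 0.820 + 0.012 = 0.092434.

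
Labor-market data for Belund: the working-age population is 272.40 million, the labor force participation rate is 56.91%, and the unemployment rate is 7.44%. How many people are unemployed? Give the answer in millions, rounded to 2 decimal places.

Labor force = 0.5691 × 272.40 = 155.02 million.
Unemployed = 0.0744 × 155.02 ≈ 11.53 million.

About 11.53 million are unemployed.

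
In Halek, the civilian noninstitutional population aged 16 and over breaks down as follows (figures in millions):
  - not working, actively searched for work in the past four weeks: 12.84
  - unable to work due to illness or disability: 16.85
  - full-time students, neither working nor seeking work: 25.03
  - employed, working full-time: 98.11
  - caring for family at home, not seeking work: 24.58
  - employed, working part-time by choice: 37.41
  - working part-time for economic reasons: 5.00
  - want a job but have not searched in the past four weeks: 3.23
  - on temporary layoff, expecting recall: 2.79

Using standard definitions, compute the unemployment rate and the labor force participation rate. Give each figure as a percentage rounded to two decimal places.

Employed = 98.11 + 37.41 + 5.00 = 140.52 million (anyone who worked, including part-time for economic reasons, counts as employed).
Unemployed = 12.84 + 2.79 = 15.63 million (jobless and actively searching, or on temporary layoff).
Labor force = 140.52 + 15.63 = 156.15 million.
Not in labor force = 16.85 + 25.03 + 24.58 + 3.23 = 69.69 million (those not working and not actively searching are outside the labor force — including those who want a job but have given up searching).
Civilian working-age population = 156.15 + 69.69 = 225.84 million.
Unemployment rate = 15.63 / 156.15 = 10.01%.
Labor force participation rate = 156.15 / 225.84 = 69.14%.

Unemployment rate ≈ 10.01%; labor force participation rate ≈ 69.14%.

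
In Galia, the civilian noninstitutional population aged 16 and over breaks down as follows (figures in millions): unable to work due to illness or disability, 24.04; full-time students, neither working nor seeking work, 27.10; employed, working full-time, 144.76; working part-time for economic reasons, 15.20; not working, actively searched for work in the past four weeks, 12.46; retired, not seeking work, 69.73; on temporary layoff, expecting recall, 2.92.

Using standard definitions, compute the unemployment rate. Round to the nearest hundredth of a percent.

Unemployment rate ≈ 8.77%.

Employed = 144.76 + 15.20 = 159.96 million (anyone who worked, including part-time for economic reasons, counts as employed).
Unemployed = 12.46 + 2.92 = 15.38 million (jobless and actively searching, or on temporary layoff).
Labor force = 159.96 + 15.38 = 175.34 million.
Unemployment rate = 15.38 / 175.34 = 8.77%.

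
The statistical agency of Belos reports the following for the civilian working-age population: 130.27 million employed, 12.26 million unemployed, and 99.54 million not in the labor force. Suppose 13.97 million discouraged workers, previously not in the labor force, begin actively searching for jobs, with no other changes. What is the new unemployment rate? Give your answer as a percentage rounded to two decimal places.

New unemployment rate ≈ 16.76%.

Initially, labor force = 130.27 + 12.26 = 142.53 million, so u = 12.26/142.53 = 8.60%.
After the change, unemployed and labor force both rise by 13.97 → E = 130.27, U = 26.23, labor force = 156.50 million.
New unemployment rate = 26.23 / 156.50 = 16.76%.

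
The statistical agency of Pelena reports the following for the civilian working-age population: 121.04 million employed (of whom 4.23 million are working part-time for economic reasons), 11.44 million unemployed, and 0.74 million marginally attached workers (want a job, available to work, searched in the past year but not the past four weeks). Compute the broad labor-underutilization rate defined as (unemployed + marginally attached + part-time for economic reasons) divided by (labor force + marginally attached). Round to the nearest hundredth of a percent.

Labor force = 121.04 + 11.44 = 132.48 million.
Numerator = 11.44 + 0.74 + 4.23 = 16.41 million.
Denominator = 132.48 + 0.74 = 133.22 million.
Broad rate = 16.41 / 133.22 = 12.32%.

Broad underutilization rate ≈ 12.32%.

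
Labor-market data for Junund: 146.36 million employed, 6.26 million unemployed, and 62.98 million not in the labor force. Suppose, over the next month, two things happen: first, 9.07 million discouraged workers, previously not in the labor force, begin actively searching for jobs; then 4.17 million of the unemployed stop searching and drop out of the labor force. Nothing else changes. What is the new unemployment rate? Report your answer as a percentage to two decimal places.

New unemployment rate ≈ 7.08%.

Initially, labor force = 146.36 + 6.26 = 152.62 million, so u = 6.26/152.62 = 4.10%.
After the first change, unemployed and labor force both rise by 9.07 → E = 146.36, U = 15.33, labor force = 161.69 million.
After the second change, unemployed and labor force both fall by 4.17 → E = 146.36, U = 11.16, labor force = 157.52 million.
New unemployment rate = 11.16 / 157.52 = 7.08%.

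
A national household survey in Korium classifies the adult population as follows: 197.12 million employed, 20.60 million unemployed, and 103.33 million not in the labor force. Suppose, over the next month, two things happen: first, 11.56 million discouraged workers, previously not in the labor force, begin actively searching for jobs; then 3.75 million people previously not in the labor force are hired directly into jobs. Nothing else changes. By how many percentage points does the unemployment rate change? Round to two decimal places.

Initially, labor force = 197.12 + 20.60 = 217.72 million, so u = 20.60/217.72 = 9.46%.
After the first change, unemployed and labor force both rise by 11.56 → E = 197.12, U = 32.16, labor force = 229.28 million.
After the second change, employed and labor force both rise by 3.75; unemployed unchanged → E = 200.87, U = 32.16, labor force = 233.03 million.
New unemployment rate = 32.16 / 233.03 = 13.80%.
Change = 13.80% − 9.46% = +4.34 percentage points.

The unemployment rate changes by +4.34 percentage points.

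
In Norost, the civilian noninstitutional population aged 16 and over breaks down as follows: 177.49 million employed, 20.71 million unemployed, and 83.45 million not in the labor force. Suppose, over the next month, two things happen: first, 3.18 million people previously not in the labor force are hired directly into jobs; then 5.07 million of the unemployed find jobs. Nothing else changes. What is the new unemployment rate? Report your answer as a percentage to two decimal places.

New unemployment rate ≈ 7.77%.

Initially, labor force = 177.49 + 20.71 = 198.20 million, so u = 20.71/198.20 = 10.45%.
After the first change, employed and labor force both rise by 3.18; unemployed unchanged → E = 180.67, U = 20.71, labor force = 201.38 million.
After the second change, unemployed falls and employed rises by 5.07; labor force unchanged → E = 185.74, U = 15.64, labor force = 201.38 million.
New unemployment rate = 15.64 / 201.38 = 7.77%.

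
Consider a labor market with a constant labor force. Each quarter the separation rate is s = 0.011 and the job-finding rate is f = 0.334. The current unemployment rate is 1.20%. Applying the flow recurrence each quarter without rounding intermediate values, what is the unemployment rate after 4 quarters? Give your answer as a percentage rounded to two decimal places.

With a fixed labor force, u_{t+1} = u_t + s·(1−u_t) − f·u_t = u_t·(1−s−f) + s.
Here 1−s−f = 0.655 and s = 0.011.
u_1 = 0.012000 × 0.655 + 0.011 = 0.018860.
u_2 = 0.018860 × 0.655 + 0.011 = 0.023353.
u_3 = 0.023353 × 0.655 + 0.011 = 0.026296.
u_4 = 0.026296 × 0.655 + 0.011 = 0.028224.

Unemployment rate after four quarters ≈ 2.82%.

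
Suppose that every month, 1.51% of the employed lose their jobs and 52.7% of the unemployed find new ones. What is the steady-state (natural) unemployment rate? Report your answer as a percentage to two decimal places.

At steady state the flows balance: s·E = f·U, so U/(E+U) = s/(s+f).
u* = 1.51 / (1.51 + 52.7) = 1.51 / 54.21 = 2.79%.

Steady-state unemployment rate ≈ 2.79%.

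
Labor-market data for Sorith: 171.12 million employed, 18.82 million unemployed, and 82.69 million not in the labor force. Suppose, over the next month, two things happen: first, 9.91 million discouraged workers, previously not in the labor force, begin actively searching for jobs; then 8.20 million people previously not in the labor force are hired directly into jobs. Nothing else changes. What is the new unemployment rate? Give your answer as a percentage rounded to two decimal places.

New unemployment rate ≈ 13.81%.

Initially, labor force = 171.12 + 18.82 = 189.94 million, so u = 18.82/189.94 = 9.91%.
After the first change, unemployed and labor force both rise by 9.91 → E = 171.12, U = 28.73, labor force = 199.85 million.
After the second change, employed and labor force both rise by 8.20; unemployed unchanged → E = 179.32, U = 28.73, labor force = 208.05 million.
New unemployment rate = 28.73 / 208.05 = 13.81%.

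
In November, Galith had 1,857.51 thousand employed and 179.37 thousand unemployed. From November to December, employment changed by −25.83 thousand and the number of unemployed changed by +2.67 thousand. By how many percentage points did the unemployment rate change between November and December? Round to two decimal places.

November: labor force = 1,857.51 + 179.37 = 2,036.88; u = 179.37/2,036.88 = 8.81%.
December: labor force = 1,831.68 + 182.04 = 2,013.72; u = 182.04/2,013.72 = 9.04%.
Change = 9.04% − 8.81% = +0.23 pp.

The unemployment rate changed by +0.23 percentage points.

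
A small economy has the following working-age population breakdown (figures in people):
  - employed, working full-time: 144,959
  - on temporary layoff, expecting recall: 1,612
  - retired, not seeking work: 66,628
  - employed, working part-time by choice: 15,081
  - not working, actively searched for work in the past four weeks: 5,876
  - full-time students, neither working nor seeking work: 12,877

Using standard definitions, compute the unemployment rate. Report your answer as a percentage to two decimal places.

Unemployment rate ≈ 4.47%.

Employed = 144,959 + 15,081 = 160,040.
Unemployed = 1,612 + 5,876 = 7,488 (jobless and actively searching, or on temporary layoff).
Labor force = 160,040 + 7,488 = 167,528.
Unemployment rate = 7,488 / 167,528 = 4.47%.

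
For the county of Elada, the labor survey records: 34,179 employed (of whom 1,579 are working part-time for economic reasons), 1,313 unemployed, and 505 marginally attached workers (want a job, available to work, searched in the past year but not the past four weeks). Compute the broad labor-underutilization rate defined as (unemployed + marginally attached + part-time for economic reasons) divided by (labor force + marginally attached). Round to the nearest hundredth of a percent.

Labor force = 34,179 + 1,313 = 35,492.
Numerator = 1,313 + 505 + 1,579 = 3,397.
Denominator = 35,492 + 505 = 35,997.
Broad rate = 3,397 / 35,997 = 9.44%.

Broad underutilization rate ≈ 9.44%.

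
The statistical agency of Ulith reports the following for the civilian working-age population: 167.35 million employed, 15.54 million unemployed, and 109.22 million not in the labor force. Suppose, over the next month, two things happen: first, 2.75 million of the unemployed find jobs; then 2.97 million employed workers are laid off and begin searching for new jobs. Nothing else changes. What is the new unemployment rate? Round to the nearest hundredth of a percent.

Initially, labor force = 167.35 + 15.54 = 182.89 million, so u = 15.54/182.89 = 8.50%.
After the first change, unemployed falls and employed rises by 2.75; labor force unchanged → E = 170.10, U = 12.79, labor force = 182.89 million.
After the second change, employed falls and unemployed rises by 2.97; labor force unchanged → E = 167.13, U = 15.76, labor force = 182.89 million.
New unemployment rate = 15.76 / 182.89 = 8.62%.

New unemployment rate ≈ 8.62%.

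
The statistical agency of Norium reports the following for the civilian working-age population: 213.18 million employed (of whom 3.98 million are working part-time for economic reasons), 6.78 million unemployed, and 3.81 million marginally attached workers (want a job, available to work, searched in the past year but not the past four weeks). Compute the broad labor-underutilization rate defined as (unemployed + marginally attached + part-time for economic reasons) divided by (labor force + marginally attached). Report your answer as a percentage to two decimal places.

Broad underutilization rate ≈ 6.51%.

Labor force = 213.18 + 6.78 = 219.96 million.
Numerator = 6.78 + 3.81 + 3.98 = 14.57 million.
Denominator = 219.96 + 3.81 = 223.77 million.
Broad rate = 14.57 / 223.77 = 6.51%.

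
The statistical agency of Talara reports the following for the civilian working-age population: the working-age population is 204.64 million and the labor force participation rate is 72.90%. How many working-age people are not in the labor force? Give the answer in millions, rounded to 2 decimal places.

About 55.46 million are not in the labor force.

Share not in the labor force = 1 − 0.7290 = 0.2710.
Not in labor force = 0.2710 × 204.64 ≈ 55.46 million.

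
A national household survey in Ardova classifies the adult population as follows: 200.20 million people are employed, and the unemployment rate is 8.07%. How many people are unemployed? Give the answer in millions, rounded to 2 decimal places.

Let U be the number unemployed. The labor force is E + U, and U/(E+U) = 0.0807.
So U = 0.0807 × 200.20 / (1 − 0.0807) = 16.1561 / 0.9193 ≈ 17.57 million.

About 17.57 million are unemployed.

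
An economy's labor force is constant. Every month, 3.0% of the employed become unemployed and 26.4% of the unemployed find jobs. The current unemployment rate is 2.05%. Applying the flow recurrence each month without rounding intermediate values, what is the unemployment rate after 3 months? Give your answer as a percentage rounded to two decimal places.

Unemployment rate after three months ≈ 7.33%.

With a fixed labor force, u_{t+1} = u_t + s·(1−u_t) − f·u_t = u_t·(1−s−f) + s.
Here 1−s−f = 0.706 and s = 0.030.
u_1 = 0.020500 × 0.706 + 0.030 = 0.044473.
u_2 = 0.044473 × 0.706 + 0.030 = 0.061398.
u_3 = 0.061398 × 0.706 + 0.030 = 0.073347.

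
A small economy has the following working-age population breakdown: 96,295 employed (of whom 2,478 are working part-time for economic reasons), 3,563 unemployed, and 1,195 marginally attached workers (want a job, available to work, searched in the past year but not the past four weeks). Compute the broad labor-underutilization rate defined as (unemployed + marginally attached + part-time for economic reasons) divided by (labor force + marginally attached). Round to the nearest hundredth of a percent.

Broad underutilization rate ≈ 7.16%.

Labor force = 96,295 + 3,563 = 99,858.
Numerator = 3,563 + 1,195 + 2,478 = 7,236.
Denominator = 99,858 + 1,195 = 101,053.
Broad rate = 7,236 / 101,053 = 7.16%.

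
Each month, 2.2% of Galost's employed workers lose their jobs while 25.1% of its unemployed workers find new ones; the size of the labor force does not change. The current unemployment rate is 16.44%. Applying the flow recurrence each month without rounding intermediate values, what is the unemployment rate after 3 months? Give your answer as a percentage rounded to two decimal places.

With a fixed labor force, u_{t+1} = u_t + s·(1−u_t) − f·u_t = u_t·(1−s−f) + s.
Here 1−s−f = 0.727 and s = 0.022.
u_1 = 0.164400 × 0.727 + 0.022 = 0.141519.
u_2 = 0.141519 × 0.727 + 0.022 = 0.124884.
u_3 = 0.124884 × 0.727 + 0.022 = 0.112791.

Unemployment rate after three months ≈ 11.28%.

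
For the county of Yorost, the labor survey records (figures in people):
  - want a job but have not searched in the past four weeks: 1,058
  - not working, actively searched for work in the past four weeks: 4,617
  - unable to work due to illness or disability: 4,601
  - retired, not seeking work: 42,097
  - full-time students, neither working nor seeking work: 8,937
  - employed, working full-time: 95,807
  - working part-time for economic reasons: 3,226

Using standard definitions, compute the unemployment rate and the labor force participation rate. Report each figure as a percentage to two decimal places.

Employed = 95,807 + 3,226 = 99,033 (anyone who worked, including part-time for economic reasons, counts as employed).
Unemployed = 4,617.
Labor force = 99,033 + 4,617 = 103,650.
Not in labor force = 1,058 + 4,601 + 42,097 + 8,937 = 56,693 (those not working and not actively searching are outside the labor force — including those who want a job but have given up searching).
Civilian working-age population = 103,650 + 56,693 = 160,343.
Unemployment rate = 4,617 / 103,650 = 4.45%.
Labor force participation rate = 103,650 / 160,343 = 64.64%.

Unemployment rate ≈ 4.45%; labor force participation rate ≈ 64.64%.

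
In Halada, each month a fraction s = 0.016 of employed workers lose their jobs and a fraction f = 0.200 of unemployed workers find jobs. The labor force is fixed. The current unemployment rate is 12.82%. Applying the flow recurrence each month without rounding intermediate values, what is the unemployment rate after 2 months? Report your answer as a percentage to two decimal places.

With a fixed labor force, u_{t+1} = u_t + s·(1−u_t) − f·u_t = u_t·(1−s−f) + s.
Here 1−s−f = 0.784 and s = 0.016.
u_1 = 0.128200 × 0.784 + 0.016 = 0.116509.
u_2 = 0.116509 × 0.784 + 0.016 = 0.107343.

Unemployment rate after two months ≈ 10.73%.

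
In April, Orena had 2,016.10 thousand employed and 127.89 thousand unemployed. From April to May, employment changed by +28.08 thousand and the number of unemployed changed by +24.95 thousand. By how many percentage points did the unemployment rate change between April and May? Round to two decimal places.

April: labor force = 2,016.10 + 127.89 = 2,143.99; u = 127.89/2,143.99 = 5.97%.
May: labor force = 2,044.18 + 152.84 = 2,197.02; u = 152.84/2,197.02 = 6.96%.
Change = 6.96% − 5.97% = +0.99 pp.

The unemployment rate changed by +0.99 percentage points.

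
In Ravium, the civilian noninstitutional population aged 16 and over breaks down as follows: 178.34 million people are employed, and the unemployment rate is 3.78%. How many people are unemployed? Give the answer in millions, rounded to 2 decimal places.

About 7.01 million are unemployed.

Let U be the number unemployed. The labor force is E + U, and U/(E+U) = 0.0378.
So U = 0.0378 × 178.34 / (1 − 0.0378) = 6.7413 / 0.9622 ≈ 7.01 million.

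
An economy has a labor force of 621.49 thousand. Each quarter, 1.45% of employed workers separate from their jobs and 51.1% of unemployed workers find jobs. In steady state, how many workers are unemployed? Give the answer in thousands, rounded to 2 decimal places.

Steady-state unemployment rate u* = s/(s+f) = 1.45/(1.45+51.1) = 0.027593.
Unemployed = u* × labor force = 0.027593 × 621.49 ≈ 17.15 thousand.

About 17.15 thousand are unemployed in steady state.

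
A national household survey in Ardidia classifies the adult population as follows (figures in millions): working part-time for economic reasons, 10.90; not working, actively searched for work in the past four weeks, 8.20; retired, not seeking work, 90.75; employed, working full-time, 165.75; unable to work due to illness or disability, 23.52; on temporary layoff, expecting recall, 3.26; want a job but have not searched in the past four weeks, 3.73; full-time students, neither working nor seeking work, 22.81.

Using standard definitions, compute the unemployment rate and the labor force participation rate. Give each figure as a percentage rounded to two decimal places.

Employed = 10.90 + 165.75 = 176.65 million (anyone who worked, including part-time for economic reasons, counts as employed).
Unemployed = 8.20 + 3.26 = 11.46 million (jobless and actively searching, or on temporary layoff).
Labor force = 176.65 + 11.46 = 188.11 million.
Not in labor force = 90.75 + 23.52 + 3.73 + 22.81 = 140.81 million (those not working and not actively searching are outside the labor force — including those who want a job but have given up searching).
Civilian working-age population = 188.11 + 140.81 = 328.92 million.
Unemployment rate = 11.46 / 188.11 = 6.09%.
Labor force participation rate = 188.11 / 328.92 = 57.19%.

Unemployment rate ≈ 6.09%; labor force participation rate ≈ 57.19%.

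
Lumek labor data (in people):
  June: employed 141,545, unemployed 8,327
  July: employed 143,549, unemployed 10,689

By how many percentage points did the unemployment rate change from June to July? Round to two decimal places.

June: labor force = 141,545 + 8,327 = 149,872; u = 8,327/149,872 = 5.56%.
July: labor force = 143,549 + 10,689 = 154,238; u = 10,689/154,238 = 6.93%.
Change = 6.93% − 5.56% = +1.37 pp.

The unemployment rate changed by +1.37 percentage points.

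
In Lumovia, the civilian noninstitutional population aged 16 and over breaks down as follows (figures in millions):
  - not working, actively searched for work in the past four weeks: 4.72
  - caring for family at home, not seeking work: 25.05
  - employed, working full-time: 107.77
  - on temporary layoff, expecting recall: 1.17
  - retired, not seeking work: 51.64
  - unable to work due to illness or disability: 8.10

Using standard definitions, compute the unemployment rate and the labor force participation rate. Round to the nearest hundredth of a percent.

Employed = 107.77 million.
Unemployed = 4.72 + 1.17 = 5.89 million (jobless and actively searching, or on temporary layoff).
Labor force = 107.77 + 5.89 = 113.66 million.
Not in labor force = 25.05 + 51.64 + 8.10 = 84.79 million (those not working and not actively searching are outside the labor force).
Civilian working-age population = 113.66 + 84.79 = 198.45 million.
Unemployment rate = 5.89 / 113.66 = 5.18%.
Labor force participation rate = 113.66 / 198.45 = 57.27%.

Unemployment rate ≈ 5.18%; labor force participation rate ≈ 57.27%.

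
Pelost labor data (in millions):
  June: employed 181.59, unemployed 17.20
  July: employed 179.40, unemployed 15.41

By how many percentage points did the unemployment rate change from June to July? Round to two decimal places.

The unemployment rate changed by −0.74 percentage points.

June: labor force = 181.59 + 17.20 = 198.79; u = 17.20/198.79 = 8.65%.
July: labor force = 179.40 + 15.41 = 194.81; u = 15.41/194.81 = 7.91%.
Change = 7.91% − 8.65% = −0.74 pp.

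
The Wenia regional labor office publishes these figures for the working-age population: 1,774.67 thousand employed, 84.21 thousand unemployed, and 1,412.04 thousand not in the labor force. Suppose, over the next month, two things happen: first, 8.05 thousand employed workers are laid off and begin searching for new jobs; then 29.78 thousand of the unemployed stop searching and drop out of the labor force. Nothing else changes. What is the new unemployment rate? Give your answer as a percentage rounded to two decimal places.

New unemployment rate ≈ 3.42%.

Initially, labor force = 1,774.67 + 84.21 = 1,858.88 thousand, so u = 84.21/1,858.88 = 4.53%.
After the first change, employed falls and unemployed rises by 8.05; labor force unchanged → E = 1,766.62, U = 92.26, labor force = 1,858.88 thousand.
After the second change, unemployed and labor force both fall by 29.78 → E = 1,766.62, U = 62.48, labor force = 1,829.10 thousand.
New unemployment rate = 62.48 / 1,829.10 = 3.42%.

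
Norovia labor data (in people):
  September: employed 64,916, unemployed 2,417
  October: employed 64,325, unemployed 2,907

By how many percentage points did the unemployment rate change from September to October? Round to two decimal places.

The unemployment rate changed by +0.73 percentage points.

September: labor force = 64,916 + 2,417 = 67,333; u = 2,417/67,333 = 3.59%.
October: labor force = 64,325 + 2,907 = 67,232; u = 2,907/67,232 = 4.32%.
Change = 4.32% − 3.59% = +0.73 pp.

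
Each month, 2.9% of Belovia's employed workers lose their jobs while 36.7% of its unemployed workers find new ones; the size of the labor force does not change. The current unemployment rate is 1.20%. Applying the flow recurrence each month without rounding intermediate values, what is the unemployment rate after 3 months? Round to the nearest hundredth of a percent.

With a fixed labor force, u_{t+1} = u_t + s·(1−u_t) − f·u_t = u_t·(1−s−f) + s.
Here 1−s−f = 0.604 and s = 0.029.
u_1 = 0.012000 × 0.604 + 0.029 = 0.036248.
u_2 = 0.036248 × 0.604 + 0.029 = 0.050894.
u_3 = 0.050894 × 0.604 + 0.029 = 0.059740.

Unemployment rate after three months ≈ 5.97%.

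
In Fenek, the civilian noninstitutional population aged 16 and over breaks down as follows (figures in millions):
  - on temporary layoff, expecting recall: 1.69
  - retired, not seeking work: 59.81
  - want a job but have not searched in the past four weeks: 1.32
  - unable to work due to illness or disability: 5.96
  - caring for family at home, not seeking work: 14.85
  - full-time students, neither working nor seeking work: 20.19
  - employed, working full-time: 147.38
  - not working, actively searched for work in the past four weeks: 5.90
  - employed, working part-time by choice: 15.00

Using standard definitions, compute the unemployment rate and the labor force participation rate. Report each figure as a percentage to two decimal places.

Unemployment rate ≈ 4.47%; labor force participation rate ≈ 62.47%.

Employed = 147.38 + 15.00 = 162.38 million.
Unemployed = 1.69 + 5.90 = 7.59 million (jobless and actively searching, or on temporary layoff).
Labor force = 162.38 + 7.59 = 169.97 million.
Not in labor force = 59.81 + 1.32 + 5.96 + 14.85 + 20.19 = 102.13 million (those not working and not actively searching are outside the labor force — including those who want a job but have given up searching).
Civilian working-age population = 169.97 + 102.13 = 272.10 million.
Unemployment rate = 7.59 / 169.97 = 4.47%.
Labor force participation rate = 169.97 / 272.10 = 62.47%.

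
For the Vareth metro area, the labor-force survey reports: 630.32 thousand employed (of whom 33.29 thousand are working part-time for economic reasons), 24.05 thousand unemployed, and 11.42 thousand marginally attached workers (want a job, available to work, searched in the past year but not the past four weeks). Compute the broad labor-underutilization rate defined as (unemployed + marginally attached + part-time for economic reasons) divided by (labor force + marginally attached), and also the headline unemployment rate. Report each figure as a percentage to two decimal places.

Broad underutilization rate ≈ 10.33%; headline unemployment rate ≈ 3.68%.

Labor force = 630.32 + 24.05 = 654.37 thousand.
Numerator = 24.05 + 11.42 + 33.29 = 68.76 thousand.
Denominator = 654.37 + 11.42 = 665.79 thousand.
Broad rate = 68.76 / 665.79 = 10.33%.
Headline unemployment rate = 24.05 / 654.37 = 3.68%.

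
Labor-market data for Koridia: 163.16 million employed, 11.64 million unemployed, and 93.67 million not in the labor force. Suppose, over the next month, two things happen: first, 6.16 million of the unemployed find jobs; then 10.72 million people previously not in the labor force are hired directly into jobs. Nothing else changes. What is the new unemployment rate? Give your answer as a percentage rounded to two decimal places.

New unemployment rate ≈ 2.95%.

Initially, labor force = 163.16 + 11.64 = 174.80 million, so u = 11.64/174.80 = 6.66%.
After the first change, unemployed falls and employed rises by 6.16; labor force unchanged → E = 169.32, U = 5.48, labor force = 174.80 million.
After the second change, employed and labor force both rise by 10.72; unemployed unchanged → E = 180.04, U = 5.48, labor force = 185.52 million.
New unemployment rate = 5.48 / 185.52 = 2.95%.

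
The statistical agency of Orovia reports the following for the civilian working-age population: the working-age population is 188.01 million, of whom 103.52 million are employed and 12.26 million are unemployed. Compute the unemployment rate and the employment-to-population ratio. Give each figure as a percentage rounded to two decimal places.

Unemployment rate ≈ 10.59%; employment-population ratio ≈ 55.06%.

Labor force = employed + unemployed = 103.52 + 12.26 = 115.78 million.
Unemployment rate = 12.26 / 115.78 = 10.59%.
Employment-population ratio = 103.52 / 188.01 = 55.06%.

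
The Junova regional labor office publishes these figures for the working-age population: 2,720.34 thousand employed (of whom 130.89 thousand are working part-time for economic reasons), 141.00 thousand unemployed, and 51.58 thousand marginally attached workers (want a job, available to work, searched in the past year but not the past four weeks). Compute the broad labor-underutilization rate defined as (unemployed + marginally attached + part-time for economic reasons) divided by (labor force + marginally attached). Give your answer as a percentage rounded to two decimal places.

Broad underutilization rate ≈ 11.10%.

Labor force = 2,720.34 + 141.00 = 2,861.34 thousand.
Numerator = 141.00 + 51.58 + 130.89 = 323.47 thousand.
Denominator = 2,861.34 + 51.58 = 2,912.92 thousand.
Broad rate = 323.47 / 2,912.92 = 11.10%.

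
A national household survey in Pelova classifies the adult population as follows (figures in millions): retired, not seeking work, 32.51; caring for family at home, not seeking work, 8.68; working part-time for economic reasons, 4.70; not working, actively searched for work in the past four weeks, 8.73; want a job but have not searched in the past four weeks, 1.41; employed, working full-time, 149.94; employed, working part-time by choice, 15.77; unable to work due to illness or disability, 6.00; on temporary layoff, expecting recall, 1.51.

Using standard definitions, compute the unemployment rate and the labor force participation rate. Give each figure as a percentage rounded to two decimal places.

Employed = 4.70 + 149.94 + 15.77 = 170.41 million (anyone who worked, including part-time for economic reasons, counts as employed).
Unemployed = 8.73 + 1.51 = 10.24 million (jobless and actively searching, or on temporary layoff).
Labor force = 170.41 + 10.24 = 180.65 million.
Not in labor force = 32.51 + 8.68 + 1.41 + 6.00 = 48.60 million (those not working and not actively searching are outside the labor force — including those who want a job but have given up searching).
Civilian working-age population = 180.65 + 48.60 = 229.25 million.
Unemployment rate = 10.24 / 180.65 = 5.67%.
Labor force participation rate = 180.65 / 229.25 = 78.80%.

Unemployment rate ≈ 5.67%; labor force participation rate ≈ 78.80%.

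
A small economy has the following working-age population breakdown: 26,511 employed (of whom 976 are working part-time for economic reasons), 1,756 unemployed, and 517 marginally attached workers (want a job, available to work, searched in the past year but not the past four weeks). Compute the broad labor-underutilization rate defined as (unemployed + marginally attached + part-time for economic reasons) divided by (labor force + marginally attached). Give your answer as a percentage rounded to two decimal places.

Broad underutilization rate ≈ 11.29%.

Labor force = 26,511 + 1,756 = 28,267.
Numerator = 1,756 + 517 + 976 = 3,249.
Denominator = 28,267 + 517 = 28,784.
Broad rate = 3,249 / 28,784 = 11.29%.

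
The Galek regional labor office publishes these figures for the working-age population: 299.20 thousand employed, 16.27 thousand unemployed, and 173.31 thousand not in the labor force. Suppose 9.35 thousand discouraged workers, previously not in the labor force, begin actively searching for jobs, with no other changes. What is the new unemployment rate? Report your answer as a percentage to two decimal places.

Initially, labor force = 299.20 + 16.27 = 315.47 thousand, so u = 16.27/315.47 = 5.16%.
After the change, unemployed and labor force both rise by 9.35 → E = 299.20, U = 25.62, labor force = 324.82 thousand.
New unemployment rate = 25.62 / 324.82 = 7.89%.

New unemployment rate ≈ 7.89%.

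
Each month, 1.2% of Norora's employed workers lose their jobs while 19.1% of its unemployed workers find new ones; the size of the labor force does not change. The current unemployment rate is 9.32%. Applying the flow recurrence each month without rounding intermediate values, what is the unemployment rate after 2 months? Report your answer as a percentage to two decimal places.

With a fixed labor force, u_{t+1} = u_t + s·(1−u_t) − f·u_t = u_t·(1−s−f) + s.
Here 1−s−f = 0.797 and s = 0.012.
u_1 = 0.093200 × 0.797 + 0.012 = 0.086280.
u_2 = 0.086280 × 0.797 + 0.012 = 0.080765.

Unemployment rate after two months ≈ 8.08%.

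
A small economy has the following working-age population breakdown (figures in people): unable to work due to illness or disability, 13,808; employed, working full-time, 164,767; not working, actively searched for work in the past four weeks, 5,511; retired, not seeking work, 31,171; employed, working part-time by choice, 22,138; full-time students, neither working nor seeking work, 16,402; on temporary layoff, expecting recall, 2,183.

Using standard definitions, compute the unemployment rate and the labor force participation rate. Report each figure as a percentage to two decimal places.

Employed = 164,767 + 22,138 = 186,905.
Unemployed = 5,511 + 2,183 = 7,694 (jobless and actively searching, or on temporary layoff).
Labor force = 186,905 + 7,694 = 194,599.
Not in labor force = 13,808 + 31,171 + 16,402 = 61,381 (those not working and not actively searching are outside the labor force).
Civilian working-age population = 194,599 + 61,381 = 255,980.
Unemployment rate = 7,694 / 194,599 = 3.95%.
Labor force participation rate = 194,599 / 255,980 = 76.02%.

Unemployment rate ≈ 3.95%; labor force participation rate ≈ 76.02%.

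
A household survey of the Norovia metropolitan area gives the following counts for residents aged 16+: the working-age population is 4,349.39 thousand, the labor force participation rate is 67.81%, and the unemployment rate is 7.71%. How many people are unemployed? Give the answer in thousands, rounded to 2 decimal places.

About 227.39 thousand are unemployed.

Labor force = 0.6781 × 4,349.39 = 2,949.32 thousand.
Unemployed = 0.0771 × 2,949.32 ≈ 227.39 thousand.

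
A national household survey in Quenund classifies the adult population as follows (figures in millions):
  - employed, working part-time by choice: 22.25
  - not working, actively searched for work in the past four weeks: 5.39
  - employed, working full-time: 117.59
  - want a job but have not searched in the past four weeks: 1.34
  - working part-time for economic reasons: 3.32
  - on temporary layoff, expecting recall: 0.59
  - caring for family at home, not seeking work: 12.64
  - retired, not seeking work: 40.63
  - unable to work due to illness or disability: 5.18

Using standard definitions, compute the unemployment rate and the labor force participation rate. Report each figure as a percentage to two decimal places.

Employed = 22.25 + 117.59 + 3.32 = 143.16 million (anyone who worked, including part-time for economic reasons, counts as employed).
Unemployed = 5.39 + 0.59 = 5.98 million (jobless and actively searching, or on temporary layoff).
Labor force = 143.16 + 5.98 = 149.14 million.
Not in labor force = 1.34 + 12.64 + 40.63 + 5.18 = 59.79 million (those not working and not actively searching are outside the labor force — including those who want a job but have given up searching).
Civilian working-age population = 149.14 + 59.79 = 208.93 million.
Unemployment rate = 5.98 / 149.14 = 4.01%.
Labor force participation rate = 149.14 / 208.93 = 71.38%.

Unemployment rate ≈ 4.01%; labor force participation rate ≈ 71.38%.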